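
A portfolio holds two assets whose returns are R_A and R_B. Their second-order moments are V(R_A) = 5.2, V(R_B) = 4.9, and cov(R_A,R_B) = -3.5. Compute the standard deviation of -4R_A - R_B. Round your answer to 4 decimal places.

7.7524

V(-4R_A - R_B) = (-4)²·V(R_A) + (-1)²·V(R_B) + 2·(-4)·(-1)·cov(R_A,R_B)
= 16·5.2 + 1·4.9 + 8·-3.5 = 60.1
SD(-4R_A - R_B) = √60.1 ≈ 7.7524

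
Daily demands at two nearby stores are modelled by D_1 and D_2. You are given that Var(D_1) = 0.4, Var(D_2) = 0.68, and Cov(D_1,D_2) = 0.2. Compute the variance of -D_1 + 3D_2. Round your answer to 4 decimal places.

5.3200

Var(-D_1 + 3D_2) = (-1)²·Var(D_1) + (3)²·Var(D_2) + 2·(-1)·(3)·Cov(D_1,D_2)
= 1·0.4 + 9·0.68 + -6·0.2 = 5.32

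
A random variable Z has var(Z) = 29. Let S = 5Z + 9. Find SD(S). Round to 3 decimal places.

26.926

var(5Z + 9) = (5)²·29 = 725
SD(S) = √725 ≈ 26.926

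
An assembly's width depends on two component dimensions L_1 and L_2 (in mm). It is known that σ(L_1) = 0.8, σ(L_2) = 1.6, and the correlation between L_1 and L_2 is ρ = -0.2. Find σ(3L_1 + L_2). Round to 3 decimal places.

2.605

Var(L_1) = (0.8)² = 0.64;  Var(L_2) = (1.6)² = 2.56
Cov(L_1,L_2) = ρ·σ(L_1)·σ(L_2) = -0.2·0.8·1.6 = -0.256
Var(3L_1 + L_2) = (3)²·Var(L_1) + (1)²·Var(L_2) + 2·(3)·(1)·Cov(L_1,L_2)
= 9·0.64 + 1·2.56 + 6·-0.256 = 6.784
σ(3L_1 + L_2) = √6.784 ≈ 2.605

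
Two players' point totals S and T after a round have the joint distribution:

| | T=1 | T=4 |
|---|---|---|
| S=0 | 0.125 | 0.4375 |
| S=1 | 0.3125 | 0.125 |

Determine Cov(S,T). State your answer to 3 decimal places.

E[S] = 0.4375,  E[T] = 2.6875
E[ST] = 0.8125
Cov(S,T) = E[ST] − E[S]E[T] = 0.8125 − (0.4375)(2.6875) = -0.36328125

-0.363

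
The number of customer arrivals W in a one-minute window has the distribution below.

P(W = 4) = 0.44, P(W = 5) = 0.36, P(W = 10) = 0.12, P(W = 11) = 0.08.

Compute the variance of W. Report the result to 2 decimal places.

5.91

E[W] = (4)(0.44) + (5)(0.36) + (10)(0.12) + (11)(0.08) = 5.64
E[W²] = (4)²(0.44) + (5)²(0.36) + (10)²(0.12) + (11)²(0.08) = 37.72
var(W) = E[W²] − (E[W])² = 37.72 − (5.64)² = 5.9104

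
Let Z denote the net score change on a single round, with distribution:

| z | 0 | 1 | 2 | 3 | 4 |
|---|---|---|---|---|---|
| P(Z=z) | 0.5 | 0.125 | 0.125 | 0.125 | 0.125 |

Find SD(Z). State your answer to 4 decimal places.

1.4790

E[Z] = (0)(0.5) + (1)(0.125) + (2)(0.125) + (3)(0.125) + (4)(0.125) = 1.25
E[Z²] = (0)²(0.5) + (1)²(0.125) + (2)²(0.125) + (3)²(0.125) + (4)²(0.125) = 3.75
var(Z) = E[Z²] − (E[Z])² = 3.75 − (1.25)² = 2.1875
SD(Z) = √2.1875 ≈ 1.4790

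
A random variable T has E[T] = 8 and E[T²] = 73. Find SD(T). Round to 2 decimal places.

3.00

V(T) = 73 − (8)² = 9
SD(T) = √9 ≈ 3.00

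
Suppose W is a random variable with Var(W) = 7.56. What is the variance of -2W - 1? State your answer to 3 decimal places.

Var(-2W - 1) = (-2)²·Var(W) = 4·7.56 = 30.24

30.240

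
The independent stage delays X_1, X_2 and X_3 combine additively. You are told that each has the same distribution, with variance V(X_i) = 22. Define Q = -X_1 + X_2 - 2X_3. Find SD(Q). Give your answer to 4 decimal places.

11.4891

By independence, V(Q) = (-1)²V(X_1) + (1)²V(X_2) + (-2)²V(X_3)
= (-1)²·22 + (1)²·22 + (-2)²·22 = 132
SD(Q) = √132 ≈ 11.4891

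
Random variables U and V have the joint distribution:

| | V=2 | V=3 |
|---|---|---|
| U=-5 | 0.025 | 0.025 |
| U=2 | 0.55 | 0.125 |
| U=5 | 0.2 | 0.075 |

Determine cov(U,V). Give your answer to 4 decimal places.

E[U] = 2.475,  E[V] = 2.225
E[UV] = 5.45
cov(U,V) = E[UV] − E[U]E[V] = 5.45 − (2.475)(2.225) = -0.056875

-0.0569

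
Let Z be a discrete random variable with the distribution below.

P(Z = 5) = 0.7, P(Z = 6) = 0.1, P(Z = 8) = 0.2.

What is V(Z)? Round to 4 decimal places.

1.4100

E[Z] = (5)(0.7) + (6)(0.1) + (8)(0.2) = 5.7
E[Z²] = (5)²(0.7) + (6)²(0.1) + (8)²(0.2) = 33.9
V(Z) = E[Z²] − (E[Z])² = 33.9 − (5.7)² = 1.41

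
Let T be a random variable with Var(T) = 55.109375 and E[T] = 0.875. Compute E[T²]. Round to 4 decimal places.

55.8750

E[T²] = Var(T) + (E[T])² = 55.109375 + (0.875)² = 55.875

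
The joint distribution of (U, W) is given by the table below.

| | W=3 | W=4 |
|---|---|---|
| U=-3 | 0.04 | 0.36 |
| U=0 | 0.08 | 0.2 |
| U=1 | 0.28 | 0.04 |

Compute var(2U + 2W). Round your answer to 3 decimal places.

E[U] = -0.88,  E[W] = 3.6,  E[UW] = -3.68
var(U) = 3.92 − (-0.88)² = 3.1456;  var(W) = 13.2 − (3.6)² = 0.24
cov(U,W) = -3.68 − (-0.88)(3.6) = -0.512
var(2U + 2W) = (2)²·3.1456 + (2)²·0.24 + 2·(2)·(2)·-0.512 = 9.4464

9.446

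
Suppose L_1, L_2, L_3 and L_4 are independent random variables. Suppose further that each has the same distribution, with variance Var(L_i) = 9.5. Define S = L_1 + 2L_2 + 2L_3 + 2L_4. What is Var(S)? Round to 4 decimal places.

By independence, Var(S) = (1)²Var(L_1) + (2)²Var(L_2) + (2)²Var(L_3) + (2)²Var(L_4)
= (1)²·9.5 + (2)²·9.5 + (2)²·9.5 + (2)²·9.5 = 123.5

123.5000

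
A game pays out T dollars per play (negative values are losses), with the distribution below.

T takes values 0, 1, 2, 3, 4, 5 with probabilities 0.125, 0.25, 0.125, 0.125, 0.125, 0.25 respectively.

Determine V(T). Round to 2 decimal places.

3.23

E[T] = (0)(0.125) + (1)(0.25) + (2)(0.125) + (3)(0.125) + (4)(0.125) + (5)(0.25) = 2.625
E[T²] = (0)²(0.125) + (1)²(0.25) + (2)²(0.125) + (3)²(0.125) + (4)²(0.125) + (5)²(0.25) = 10.125
V(T) = E[T²] − (E[T])² = 10.125 − (2.625)² = 3.234375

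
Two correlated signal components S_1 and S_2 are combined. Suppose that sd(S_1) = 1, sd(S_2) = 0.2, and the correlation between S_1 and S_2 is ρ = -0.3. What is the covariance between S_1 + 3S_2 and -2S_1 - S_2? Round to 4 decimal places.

-1.7000

var(S_1) = (1)² = 1;  var(S_2) = (0.2)² = 0.04
Cov(S_1,S_2) = ρ·sd(S_1)·sd(S_2) = -0.3·1·0.2 = -0.06
Cov(S_1 + 3S_2, -2S_1 - S_2) = (1)(-2)var(S_1) + (3)(-1)var(S_2) + [(1)(-1) + (3)(-2)]Cov(S_1,S_2)
= -2·1 + -3·0.04 + -7·-0.06 = -1.7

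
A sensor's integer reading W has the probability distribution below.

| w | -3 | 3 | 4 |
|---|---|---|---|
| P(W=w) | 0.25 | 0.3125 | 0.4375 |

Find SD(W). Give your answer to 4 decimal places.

E[W] = (-3)(0.25) + (3)(0.3125) + (4)(0.4375) = 1.9375
E[W²] = (-3)²(0.25) + (3)²(0.3125) + (4)²(0.4375) = 12.0625
V(W) = E[W²] − (E[W])² = 12.0625 − (1.9375)² = 8.30859375
SD(W) = √8.30859375 ≈ 2.8825

2.8825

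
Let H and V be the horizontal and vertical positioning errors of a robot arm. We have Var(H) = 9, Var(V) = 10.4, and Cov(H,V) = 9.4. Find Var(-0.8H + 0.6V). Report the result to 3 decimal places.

Var(-0.8H + 0.6V) = (-0.8)²·Var(H) + (0.6)²·Var(V) + 2·(-0.8)·(0.6)·Cov(H,V)
= 0.64·9 + 0.36·10.4 + -0.96·9.4 = 0.48

0.480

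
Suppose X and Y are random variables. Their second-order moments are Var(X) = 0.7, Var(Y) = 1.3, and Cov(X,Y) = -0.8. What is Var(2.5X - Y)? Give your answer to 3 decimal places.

Var(2.5X - Y) = (2.5)²·Var(X) + (-1)²·Var(Y) + 2·(2.5)·(-1)·Cov(X,Y)
= 6.25·0.7 + 1·1.3 + -5·-0.8 = 9.675

9.675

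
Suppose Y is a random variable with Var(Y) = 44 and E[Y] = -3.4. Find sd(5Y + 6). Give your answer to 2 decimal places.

Var(5Y + 6) = (5)²·44 = 1100
sd(5Y + 6) = √1100 ≈ 33.17

33.17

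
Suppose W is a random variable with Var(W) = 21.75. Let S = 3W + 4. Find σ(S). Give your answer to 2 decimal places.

Var(3W + 4) = (3)²·21.75 = 195.75
σ(S) = √195.75 ≈ 13.99

13.99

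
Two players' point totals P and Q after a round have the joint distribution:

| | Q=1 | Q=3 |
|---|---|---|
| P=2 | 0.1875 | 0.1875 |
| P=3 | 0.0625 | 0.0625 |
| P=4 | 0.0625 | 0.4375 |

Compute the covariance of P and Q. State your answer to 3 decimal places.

0.328

E[P] = 3.125,  E[Q] = 2.375
E[PQ] = 7.75
Cov(P,Q) = E[PQ] − E[P]E[Q] = 7.75 − (3.125)(2.375) = 0.328125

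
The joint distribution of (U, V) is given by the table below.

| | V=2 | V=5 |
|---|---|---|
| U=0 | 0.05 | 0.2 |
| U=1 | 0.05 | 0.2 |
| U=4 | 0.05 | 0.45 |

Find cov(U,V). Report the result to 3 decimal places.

E[U] = 2.25,  E[V] = 4.55
E[UV] = 10.5
cov(U,V) = E[UV] − E[U]E[V] = 10.5 − (2.25)(4.55) = 0.2625

0.263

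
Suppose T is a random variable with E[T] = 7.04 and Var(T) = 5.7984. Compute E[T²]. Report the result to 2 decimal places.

E[T²] = Var(T) + (E[T])² = 5.7984 + (7.04)² = 55.36

55.36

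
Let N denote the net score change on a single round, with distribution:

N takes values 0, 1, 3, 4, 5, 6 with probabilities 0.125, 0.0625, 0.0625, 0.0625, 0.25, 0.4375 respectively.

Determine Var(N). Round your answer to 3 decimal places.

4.484

E[N] = (0)(0.125) + (1)(0.0625) + (3)(0.0625) + (4)(0.0625) + (5)(0.25) + (6)(0.4375) = 4.375
E[N²] = (0)²(0.125) + (1)²(0.0625) + (3)²(0.0625) + (4)²(0.0625) + (5)²(0.25) + (6)²(0.4375) = 23.625
Var(N) = E[N²] − (E[N])² = 23.625 − (4.375)² = 4.484375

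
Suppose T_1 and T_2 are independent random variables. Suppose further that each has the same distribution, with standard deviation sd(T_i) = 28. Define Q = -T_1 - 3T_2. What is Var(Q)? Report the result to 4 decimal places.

7840.0000

Var(T_i) = (28)² = 784
By independence, Var(Q) = (-1)²Var(T_1) + (-3)²Var(T_2)
= (-1)²·784 + (-3)²·784 = 7840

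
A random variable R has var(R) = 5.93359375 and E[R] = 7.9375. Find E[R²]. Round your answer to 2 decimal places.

68.94

E[R²] = var(R) + (E[R])² = 5.93359375 + (7.9375)² = 68.9375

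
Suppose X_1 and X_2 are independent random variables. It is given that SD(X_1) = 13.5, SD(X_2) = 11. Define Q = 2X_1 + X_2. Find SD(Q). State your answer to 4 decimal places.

29.1548

Var(X_1) = 182.25, Var(X_2) = 121
By independence, Var(Q) = (2)²Var(X_1) + (1)²Var(X_2)
= (2)²·182.25 + (1)²·121 = 850
SD(Q) = √850 ≈ 29.1548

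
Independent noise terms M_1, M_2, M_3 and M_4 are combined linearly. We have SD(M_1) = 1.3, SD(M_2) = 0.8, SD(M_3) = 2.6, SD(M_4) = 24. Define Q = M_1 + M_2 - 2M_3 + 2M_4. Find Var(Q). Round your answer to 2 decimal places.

Var(M_1) = 1.69, Var(M_2) = 0.64, Var(M_3) = 6.76, Var(M_4) = 576
By independence, Var(Q) = (1)²Var(M_1) + (1)²Var(M_2) + (-2)²Var(M_3) + (2)²Var(M_4)
= (1)²·1.69 + (1)²·0.64 + (-2)²·6.76 + (2)²·576 = 2333.37

2333.37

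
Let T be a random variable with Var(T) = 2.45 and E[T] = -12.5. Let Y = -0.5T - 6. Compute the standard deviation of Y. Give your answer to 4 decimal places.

0.7826

Var(-0.5T - 6) = (-0.5)²·2.45 = 0.6125
σ(Y) = √0.6125 ≈ 0.7826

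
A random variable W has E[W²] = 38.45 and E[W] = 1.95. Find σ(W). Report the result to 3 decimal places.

5.886

V(W) = 38.45 − (1.95)² = 34.6475
σ(W) = √34.6475 ≈ 5.886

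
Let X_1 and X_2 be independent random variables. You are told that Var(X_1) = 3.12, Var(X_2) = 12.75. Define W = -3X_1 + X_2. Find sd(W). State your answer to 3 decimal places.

6.390

By independence, Var(W) = (-3)²Var(X_1) + (1)²Var(X_2)
= (-3)²·3.12 + (1)²·12.75 = 40.83
sd(W) = √40.83 ≈ 6.390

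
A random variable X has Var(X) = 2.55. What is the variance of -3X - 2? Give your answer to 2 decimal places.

Var(-3X - 2) = (-3)²·Var(X) = 9·2.55 = 22.95

22.95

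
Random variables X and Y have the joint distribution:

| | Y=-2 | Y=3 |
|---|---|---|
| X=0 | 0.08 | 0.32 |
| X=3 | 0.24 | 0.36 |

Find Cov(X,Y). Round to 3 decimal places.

E[X] = 1.8,  E[Y] = 1.4
E[XY] = 1.8
Cov(X,Y) = E[XY] − E[X]E[Y] = 1.8 − (1.8)(1.4) = -0.72

-0.720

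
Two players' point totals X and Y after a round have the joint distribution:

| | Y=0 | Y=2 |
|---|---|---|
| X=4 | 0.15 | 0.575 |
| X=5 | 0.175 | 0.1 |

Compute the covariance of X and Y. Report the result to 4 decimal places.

E[X] = 4.275,  E[Y] = 1.35
E[XY] = 5.6
Cov(X,Y) = E[XY] − E[X]E[Y] = 5.6 − (4.275)(1.35) = -0.17125

-0.1713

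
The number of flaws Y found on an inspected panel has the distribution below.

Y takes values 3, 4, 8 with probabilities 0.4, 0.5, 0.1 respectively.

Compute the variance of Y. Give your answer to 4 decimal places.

E[Y] = (3)(0.4) + (4)(0.5) + (8)(0.1) = 4
E[Y²] = (3)²(0.4) + (4)²(0.5) + (8)²(0.1) = 18
Var(Y) = E[Y²] − (E[Y])² = 18 − (4)² = 2

2.0000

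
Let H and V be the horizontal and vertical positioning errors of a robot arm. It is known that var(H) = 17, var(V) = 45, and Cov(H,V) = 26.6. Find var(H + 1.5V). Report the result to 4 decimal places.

198.0500

var(H + 1.5V) = (1)²·var(H) + (1.5)²·var(V) + 2·(1)·(1.5)·Cov(H,V)
= 1·17 + 2.25·45 + 3·26.6 = 198.05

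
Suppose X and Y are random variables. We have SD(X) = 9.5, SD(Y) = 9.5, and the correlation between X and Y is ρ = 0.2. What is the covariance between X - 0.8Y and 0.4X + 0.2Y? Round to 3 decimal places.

Var(X) = (9.5)² = 90.25;  Var(Y) = (9.5)² = 90.25
Cov(X,Y) = ρ·SD(X)·SD(Y) = 0.2·9.5·9.5 = 18.05
Cov(X - 0.8Y, 0.4X + 0.2Y) = (1)(0.4)Var(X) + (-0.8)(0.2)Var(Y) + [(1)(0.2) + (-0.8)(0.4)]Cov(X,Y)
= 0.4·90.25 + -0.16·90.25 + -0.12·18.05 = 19.494

19.494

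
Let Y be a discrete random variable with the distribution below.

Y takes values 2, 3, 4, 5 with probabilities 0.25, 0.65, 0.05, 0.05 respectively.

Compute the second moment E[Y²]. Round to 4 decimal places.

8.9000

E[Y²] = (2)²(0.25) + (3)²(0.65) + (4)²(0.05) + (5)²(0.05) = 8.9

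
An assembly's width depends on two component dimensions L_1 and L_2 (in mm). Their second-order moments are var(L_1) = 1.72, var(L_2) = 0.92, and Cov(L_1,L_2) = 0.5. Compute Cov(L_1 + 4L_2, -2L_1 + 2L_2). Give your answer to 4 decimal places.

Cov(L_1 + 4L_2, -2L_1 + 2L_2) = (1)(-2)var(L_1) + (4)(2)var(L_2) + [(1)(2) + (4)(-2)]Cov(L_1,L_2)
= -2·1.72 + 8·0.92 + -6·0.5 = 0.92

0.9200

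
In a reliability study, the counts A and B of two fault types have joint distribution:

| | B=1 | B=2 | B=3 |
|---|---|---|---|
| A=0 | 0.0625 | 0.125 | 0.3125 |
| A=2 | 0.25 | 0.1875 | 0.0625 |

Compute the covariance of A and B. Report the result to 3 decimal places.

E[A] = 1,  E[B] = 2.0625
E[AB] = 1.625
Cov(A,B) = E[AB] − E[A]E[B] = 1.625 − (1)(2.0625) = -0.4375

-0.438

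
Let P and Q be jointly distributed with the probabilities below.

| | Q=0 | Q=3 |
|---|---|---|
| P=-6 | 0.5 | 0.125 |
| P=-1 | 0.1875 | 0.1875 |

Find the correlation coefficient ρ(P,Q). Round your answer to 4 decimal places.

E[P] = -4.125,  E[Q] = 0.9375
E[PQ] = -2.8125
Cov(P,Q) = E[PQ] − E[P]E[Q] = -2.8125 − (-4.125)(0.9375) = 1.0546875
Var(P) = 5.859375,  Var(Q) = 1.93359375
ρ = 1.0546875 / √(5.859375·1.93359375) ≈ 0.3133

0.3133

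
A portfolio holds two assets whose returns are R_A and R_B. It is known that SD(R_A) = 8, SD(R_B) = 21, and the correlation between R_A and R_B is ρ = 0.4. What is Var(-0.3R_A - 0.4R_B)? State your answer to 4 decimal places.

92.4480

Var(R_A) = (8)² = 64;  Var(R_B) = (21)² = 441
Cov(R_A,R_B) = ρ·SD(R_A)·SD(R_B) = 0.4·8·21 = 67.2
Var(-0.3R_A - 0.4R_B) = (-0.3)²·Var(R_A) + (-0.4)²·Var(R_B) + 2·(-0.3)·(-0.4)·Cov(R_A,R_B)
= 0.09·64 + 0.16·441 + 0.24·67.2 = 92.448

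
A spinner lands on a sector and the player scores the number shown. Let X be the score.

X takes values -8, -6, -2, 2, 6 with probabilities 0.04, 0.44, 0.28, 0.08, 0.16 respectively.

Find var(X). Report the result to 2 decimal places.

19.84

E[X] = (-8)(0.04) + (-6)(0.44) + (-2)(0.28) + (2)(0.08) + (6)(0.16) = -2.4
E[X²] = (-8)²(0.04) + (-6)²(0.44) + (-2)²(0.28) + (2)²(0.08) + (6)²(0.16) = 25.6
var(X) = E[X²] − (E[X])² = 25.6 − (-2.4)² = 19.84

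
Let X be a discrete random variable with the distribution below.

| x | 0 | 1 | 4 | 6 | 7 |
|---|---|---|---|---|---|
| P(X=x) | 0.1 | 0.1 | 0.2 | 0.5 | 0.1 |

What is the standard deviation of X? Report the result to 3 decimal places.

2.245

E[X] = (0)(0.1) + (1)(0.1) + (4)(0.2) + (6)(0.5) + (7)(0.1) = 4.6
E[X²] = (0)²(0.1) + (1)²(0.1) + (4)²(0.2) + (6)²(0.5) + (7)²(0.1) = 26.2
V(X) = E[X²] − (E[X])² = 26.2 − (4.6)² = 5.04
SD(X) = √5.04 ≈ 2.245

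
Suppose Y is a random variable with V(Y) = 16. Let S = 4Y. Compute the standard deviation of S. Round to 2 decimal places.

V(4Y) = (4)²·16 = 256
σ(S) = √256 ≈ 16.00

16.00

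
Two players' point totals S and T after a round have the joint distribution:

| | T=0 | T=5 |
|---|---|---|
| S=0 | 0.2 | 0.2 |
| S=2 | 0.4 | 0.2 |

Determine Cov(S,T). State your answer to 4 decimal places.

E[S] = 1.2,  E[T] = 2
E[ST] = 2
Cov(S,T) = E[ST] − E[S]E[T] = 2 − (1.2)(2) = -0.4

-0.4000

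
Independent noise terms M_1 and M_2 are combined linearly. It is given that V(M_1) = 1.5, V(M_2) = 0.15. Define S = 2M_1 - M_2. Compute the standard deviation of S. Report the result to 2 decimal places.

2.48

By independence, V(S) = (2)²V(M_1) + (-1)²V(M_2)
= (2)²·1.5 + (-1)²·0.15 = 6.15
sd(S) = √6.15 ≈ 2.48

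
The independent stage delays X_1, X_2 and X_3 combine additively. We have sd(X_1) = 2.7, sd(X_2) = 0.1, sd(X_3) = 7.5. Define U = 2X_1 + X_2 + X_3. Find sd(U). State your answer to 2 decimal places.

9.24

Var(X_1) = 7.29, Var(X_2) = 0.01, Var(X_3) = 56.25
By independence, Var(U) = (2)²Var(X_1) + (1)²Var(X_2) + (1)²Var(X_3)
= (2)²·7.29 + (1)²·0.01 + (1)²·56.25 = 85.42
sd(U) = √85.42 ≈ 9.24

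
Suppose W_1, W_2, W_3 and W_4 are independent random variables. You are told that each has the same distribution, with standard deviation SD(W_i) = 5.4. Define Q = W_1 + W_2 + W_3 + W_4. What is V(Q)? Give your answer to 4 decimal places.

116.6400

V(W_i) = (5.4)² = 29.16
By independence, V(Q) = (1)²V(W_1) + (1)²V(W_2) + (1)²V(W_3) + (1)²V(W_4)
= (1)²·29.16 + (1)²·29.16 + (1)²·29.16 + (1)²·29.16 = 116.64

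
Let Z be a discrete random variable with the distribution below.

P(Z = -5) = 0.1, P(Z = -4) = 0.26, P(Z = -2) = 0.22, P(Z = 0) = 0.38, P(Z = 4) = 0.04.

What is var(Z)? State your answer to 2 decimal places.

4.87

E[Z] = (-5)(0.1) + (-4)(0.26) + (-2)(0.22) + (0)(0.38) + (4)(0.04) = -1.82
E[Z²] = (-5)²(0.1) + (-4)²(0.26) + (-2)²(0.22) + (0)²(0.38) + (4)²(0.04) = 8.18
var(Z) = E[Z²] − (E[Z])² = 8.18 − (-1.82)² = 4.8676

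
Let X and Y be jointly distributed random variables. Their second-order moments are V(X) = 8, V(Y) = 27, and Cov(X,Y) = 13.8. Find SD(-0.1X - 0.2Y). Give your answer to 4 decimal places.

V(-0.1X - 0.2Y) = (-0.1)²·V(X) + (-0.2)²·V(Y) + 2·(-0.1)·(-0.2)·Cov(X,Y)
= 0.01·8 + 0.04·27 + 0.04·13.8 = 1.712
SD(-0.1X - 0.2Y) = √1.712 ≈ 1.3084

1.3084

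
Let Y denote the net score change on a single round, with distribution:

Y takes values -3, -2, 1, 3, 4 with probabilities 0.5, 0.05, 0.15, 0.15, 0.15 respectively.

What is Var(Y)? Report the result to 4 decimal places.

E[Y] = (-3)(0.5) + (-2)(0.05) + (1)(0.15) + (3)(0.15) + (4)(0.15) = -0.4
E[Y²] = (-3)²(0.5) + (-2)²(0.05) + (1)²(0.15) + (3)²(0.15) + (4)²(0.15) = 8.6
Var(Y) = E[Y²] − (E[Y])² = 8.6 − (-0.4)² = 8.44

8.4400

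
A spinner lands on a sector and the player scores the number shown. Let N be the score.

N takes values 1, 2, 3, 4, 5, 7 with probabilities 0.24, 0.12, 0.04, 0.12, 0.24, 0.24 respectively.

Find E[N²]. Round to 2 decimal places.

E[N²] = (1)²(0.24) + (2)²(0.12) + (3)²(0.04) + (4)²(0.12) + (5)²(0.24) + (7)²(0.24) = 20.76

20.76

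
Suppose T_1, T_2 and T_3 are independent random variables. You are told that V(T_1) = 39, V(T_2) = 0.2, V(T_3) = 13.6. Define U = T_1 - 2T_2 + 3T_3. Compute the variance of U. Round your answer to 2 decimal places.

162.20

By independence, V(U) = (1)²V(T_1) + (-2)²V(T_2) + (3)²V(T_3)
= (1)²·39 + (-2)²·0.2 + (3)²·13.6 = 162.2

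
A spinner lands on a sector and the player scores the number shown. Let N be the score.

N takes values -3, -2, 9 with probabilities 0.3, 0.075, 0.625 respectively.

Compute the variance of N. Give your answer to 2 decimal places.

32.69

E[N] = (-3)(0.3) + (-2)(0.075) + (9)(0.625) = 4.575
E[N²] = (-3)²(0.3) + (-2)²(0.075) + (9)²(0.625) = 53.625
Var(N) = E[N²] − (E[N])² = 53.625 − (4.575)² = 32.694375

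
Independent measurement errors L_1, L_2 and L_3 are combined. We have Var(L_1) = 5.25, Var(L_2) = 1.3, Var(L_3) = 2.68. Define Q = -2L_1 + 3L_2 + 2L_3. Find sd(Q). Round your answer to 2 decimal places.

By independence, Var(Q) = (-2)²Var(L_1) + (3)²Var(L_2) + (2)²Var(L_3)
= (-2)²·5.25 + (3)²·1.3 + (2)²·2.68 = 43.42
sd(Q) = √43.42 ≈ 6.59

6.59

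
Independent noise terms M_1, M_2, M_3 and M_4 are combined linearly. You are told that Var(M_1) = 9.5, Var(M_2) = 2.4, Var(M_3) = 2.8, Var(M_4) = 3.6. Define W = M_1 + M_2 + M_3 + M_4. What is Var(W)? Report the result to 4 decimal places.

18.3000

By independence, Var(W) = (1)²Var(M_1) + (1)²Var(M_2) + (1)²Var(M_3) + (1)²Var(M_4)
= (1)²·9.5 + (1)²·2.4 + (1)²·2.8 + (1)²·3.6 = 18.3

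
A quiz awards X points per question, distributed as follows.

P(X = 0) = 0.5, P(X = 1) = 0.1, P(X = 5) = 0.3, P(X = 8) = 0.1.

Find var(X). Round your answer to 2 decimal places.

E[X] = (0)(0.5) + (1)(0.1) + (5)(0.3) + (8)(0.1) = 2.4
E[X²] = (0)²(0.5) + (1)²(0.1) + (5)²(0.3) + (8)²(0.1) = 14
var(X) = E[X²] − (E[X])² = 14 − (2.4)² = 8.24

8.24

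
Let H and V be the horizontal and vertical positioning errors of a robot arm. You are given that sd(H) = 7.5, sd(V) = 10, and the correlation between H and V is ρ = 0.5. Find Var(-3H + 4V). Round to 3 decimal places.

1206.250

Var(H) = (7.5)² = 56.25;  Var(V) = (10)² = 100
Cov(H,V) = ρ·sd(H)·sd(V) = 0.5·7.5·10 = 37.5
Var(-3H + 4V) = (-3)²·Var(H) + (4)²·Var(V) + 2·(-3)·(4)·Cov(H,V)
= 9·56.25 + 16·100 + -24·37.5 = 1206.25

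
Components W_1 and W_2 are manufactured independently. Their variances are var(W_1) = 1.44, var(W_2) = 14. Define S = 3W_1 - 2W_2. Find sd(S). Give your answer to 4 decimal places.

By independence, var(S) = (3)²var(W_1) + (-2)²var(W_2)
= (3)²·1.44 + (-2)²·14 = 68.96
sd(S) = √68.96 ≈ 8.3042

8.3042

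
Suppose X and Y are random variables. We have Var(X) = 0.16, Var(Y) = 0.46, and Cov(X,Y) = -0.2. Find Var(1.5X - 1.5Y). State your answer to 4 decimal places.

Var(1.5X - 1.5Y) = (1.5)²·Var(X) + (-1.5)²·Var(Y) + 2·(1.5)·(-1.5)·Cov(X,Y)
= 2.25·0.16 + 2.25·0.46 + -4.5·-0.2 = 2.295

2.2950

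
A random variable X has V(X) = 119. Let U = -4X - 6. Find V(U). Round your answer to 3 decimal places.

V(-4X - 6) = (-4)²·V(X) = 16·119 = 1904

1904.000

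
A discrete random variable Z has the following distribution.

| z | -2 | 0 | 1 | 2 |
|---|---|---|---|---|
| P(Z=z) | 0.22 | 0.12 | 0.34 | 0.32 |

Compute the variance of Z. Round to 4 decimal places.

2.2084

E[Z] = (-2)(0.22) + (0)(0.12) + (1)(0.34) + (2)(0.32) = 0.54
E[Z²] = (-2)²(0.22) + (0)²(0.12) + (1)²(0.34) + (2)²(0.32) = 2.5
var(Z) = E[Z²] − (E[Z])² = 2.5 − (0.54)² = 2.2084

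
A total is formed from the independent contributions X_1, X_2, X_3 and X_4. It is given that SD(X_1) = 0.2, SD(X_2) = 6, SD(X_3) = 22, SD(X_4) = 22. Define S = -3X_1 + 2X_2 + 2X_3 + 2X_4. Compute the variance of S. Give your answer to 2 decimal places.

4016.36

Var(X_1) = 0.04, Var(X_2) = 36, Var(X_3) = 484, Var(X_4) = 484
By independence, Var(S) = (-3)²Var(X_1) + (2)²Var(X_2) + (2)²Var(X_3) + (2)²Var(X_4)
= (-3)²·0.04 + (2)²·36 + (2)²·484 + (2)²·484 = 4016.36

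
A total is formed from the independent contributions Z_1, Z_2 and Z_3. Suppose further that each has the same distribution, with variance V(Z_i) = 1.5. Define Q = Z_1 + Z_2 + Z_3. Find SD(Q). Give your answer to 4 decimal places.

2.1213

By independence, V(Q) = (1)²V(Z_1) + (1)²V(Z_2) + (1)²V(Z_3)
= (1)²·1.5 + (1)²·1.5 + (1)²·1.5 = 4.5
SD(Q) = √4.5 ≈ 2.1213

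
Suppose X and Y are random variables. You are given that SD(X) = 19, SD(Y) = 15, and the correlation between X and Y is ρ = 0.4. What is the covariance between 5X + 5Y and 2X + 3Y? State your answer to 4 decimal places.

var(X) = (19)² = 361;  var(Y) = (15)² = 225
Cov(X,Y) = ρ·SD(X)·SD(Y) = 0.4·19·15 = 114
Cov(5X + 5Y, 2X + 3Y) = (5)(2)var(X) + (5)(3)var(Y) + [(5)(3) + (5)(2)]Cov(X,Y)
= 10·361 + 15·225 + 25·114 = 9835

9835.0000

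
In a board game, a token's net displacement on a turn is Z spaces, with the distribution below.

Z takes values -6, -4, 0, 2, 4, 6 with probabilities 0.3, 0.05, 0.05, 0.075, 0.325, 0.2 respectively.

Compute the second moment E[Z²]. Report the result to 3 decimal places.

E[Z²] = (-6)²(0.3) + (-4)²(0.05) + (0)²(0.05) + (2)²(0.075) + (4)²(0.325) + (6)²(0.2) = 24.3

24.300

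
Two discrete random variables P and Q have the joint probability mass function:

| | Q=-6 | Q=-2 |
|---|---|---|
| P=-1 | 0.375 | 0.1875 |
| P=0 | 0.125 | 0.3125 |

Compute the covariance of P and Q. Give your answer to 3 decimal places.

E[P] = -0.5625,  E[Q] = -4
E[PQ] = 2.625
Cov(P,Q) = E[PQ] − E[P]E[Q] = 2.625 − (-0.5625)(-4) = 0.375

0.375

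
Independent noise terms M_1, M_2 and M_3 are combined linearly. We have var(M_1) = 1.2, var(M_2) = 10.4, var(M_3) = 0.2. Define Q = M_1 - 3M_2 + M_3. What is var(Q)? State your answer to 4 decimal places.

By independence, var(Q) = (1)²var(M_1) + (-3)²var(M_2) + (1)²var(M_3)
= (1)²·1.2 + (-3)²·10.4 + (1)²·0.2 = 95

95.0000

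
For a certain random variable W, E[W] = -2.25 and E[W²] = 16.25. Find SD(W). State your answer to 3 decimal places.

3.345

var(W) = 16.25 − (-2.25)² = 11.1875
SD(W) = √11.1875 ≈ 3.345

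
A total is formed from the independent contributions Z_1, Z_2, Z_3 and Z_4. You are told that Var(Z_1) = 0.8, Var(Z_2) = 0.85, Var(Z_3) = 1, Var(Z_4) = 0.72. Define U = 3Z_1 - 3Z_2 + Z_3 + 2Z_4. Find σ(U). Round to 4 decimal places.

By independence, Var(U) = (3)²Var(Z_1) + (-3)²Var(Z_2) + (1)²Var(Z_3) + (2)²Var(Z_4)
= (3)²·0.8 + (-3)²·0.85 + (1)²·1 + (2)²·0.72 = 18.73
σ(U) = √18.73 ≈ 4.3278

4.3278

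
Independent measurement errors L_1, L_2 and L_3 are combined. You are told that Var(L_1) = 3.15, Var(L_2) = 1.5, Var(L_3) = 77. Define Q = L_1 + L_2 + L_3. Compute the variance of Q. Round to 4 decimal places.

81.6500

By independence, Var(Q) = (1)²Var(L_1) + (1)²Var(L_2) + (1)²Var(L_3)
= (1)²·3.15 + (1)²·1.5 + (1)²·77 = 81.65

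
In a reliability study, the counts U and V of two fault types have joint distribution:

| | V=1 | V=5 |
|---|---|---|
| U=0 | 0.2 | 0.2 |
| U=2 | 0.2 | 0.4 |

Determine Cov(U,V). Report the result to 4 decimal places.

E[U] = 1.2,  E[V] = 3.4
E[UV] = 4.4
Cov(U,V) = E[UV] − E[U]E[V] = 4.4 − (1.2)(3.4) = 0.32

0.3200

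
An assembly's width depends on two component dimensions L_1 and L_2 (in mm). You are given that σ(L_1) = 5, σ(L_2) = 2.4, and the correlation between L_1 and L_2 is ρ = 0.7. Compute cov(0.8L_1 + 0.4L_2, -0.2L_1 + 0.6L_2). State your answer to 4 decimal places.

var(L_1) = (5)² = 25;  var(L_2) = (2.4)² = 5.76
cov(L_1,L_2) = ρ·σ(L_1)·σ(L_2) = 0.7·5·2.4 = 8.4
cov(0.8L_1 + 0.4L_2, -0.2L_1 + 0.6L_2) = (0.8)(-0.2)var(L_1) + (0.4)(0.6)var(L_2) + [(0.8)(0.6) + (0.4)(-0.2)]cov(L_1,L_2)
= -0.16·25 + 0.24·5.76 + 0.4·8.4 = 0.7424

0.7424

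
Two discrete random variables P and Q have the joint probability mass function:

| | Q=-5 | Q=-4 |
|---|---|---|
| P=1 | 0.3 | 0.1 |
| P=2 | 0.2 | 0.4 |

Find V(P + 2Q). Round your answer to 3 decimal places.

E[P] = 1.6,  E[Q] = -4.5,  E[PQ] = -7.1
V(P) = 2.8 − (1.6)² = 0.24;  V(Q) = 20.5 − (-4.5)² = 0.25
cov(P,Q) = -7.1 − (1.6)(-4.5) = 0.1
V(P + 2Q) = (1)²·0.24 + (2)²·0.25 + 2·(1)·(2)·0.1 = 1.64

1.640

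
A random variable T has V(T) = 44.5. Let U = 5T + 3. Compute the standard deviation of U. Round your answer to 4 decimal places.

33.3542

V(5T + 3) = (5)²·44.5 = 1112.5
σ(U) = √1112.5 ≈ 33.3542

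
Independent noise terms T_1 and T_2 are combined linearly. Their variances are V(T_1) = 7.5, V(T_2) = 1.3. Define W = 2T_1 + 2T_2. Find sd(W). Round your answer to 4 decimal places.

By independence, V(W) = (2)²V(T_1) + (2)²V(T_2)
= (2)²·7.5 + (2)²·1.3 = 35.2
sd(W) = √35.2 ≈ 5.9330

5.9330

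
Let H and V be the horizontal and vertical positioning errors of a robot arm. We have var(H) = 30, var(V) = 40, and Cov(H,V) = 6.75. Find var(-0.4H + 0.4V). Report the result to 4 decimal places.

9.0400

var(-0.4H + 0.4V) = (-0.4)²·var(H) + (0.4)²·var(V) + 2·(-0.4)·(0.4)·Cov(H,V)
= 0.16·30 + 0.16·40 + -0.32·6.75 = 9.04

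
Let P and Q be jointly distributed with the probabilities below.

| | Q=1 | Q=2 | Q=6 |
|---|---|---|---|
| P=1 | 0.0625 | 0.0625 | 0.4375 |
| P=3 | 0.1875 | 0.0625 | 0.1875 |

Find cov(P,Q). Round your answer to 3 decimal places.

E[P] = 1.875,  E[Q] = 4.25
E[PQ] = 7.125
cov(P,Q) = E[PQ] − E[P]E[Q] = 7.125 − (1.875)(4.25) = -0.84375

-0.844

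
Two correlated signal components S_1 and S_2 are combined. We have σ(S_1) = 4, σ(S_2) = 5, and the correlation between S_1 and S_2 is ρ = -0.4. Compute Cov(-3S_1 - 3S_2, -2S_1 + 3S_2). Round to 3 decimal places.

-105.000

Var(S_1) = (4)² = 16;  Var(S_2) = (5)² = 25
Cov(S_1,S_2) = ρ·σ(S_1)·σ(S_2) = -0.4·4·5 = -8
Cov(-3S_1 - 3S_2, -2S_1 + 3S_2) = (-3)(-2)Var(S_1) + (-3)(3)Var(S_2) + [(-3)(3) + (-3)(-2)]Cov(S_1,S_2)
= 6·16 + -9·25 + -3·-8 = -105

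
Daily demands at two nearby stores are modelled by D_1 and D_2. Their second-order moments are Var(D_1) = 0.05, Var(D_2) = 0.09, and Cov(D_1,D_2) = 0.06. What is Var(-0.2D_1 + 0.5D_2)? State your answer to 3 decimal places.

Var(-0.2D_1 + 0.5D_2) = (-0.2)²·Var(D_1) + (0.5)²·Var(D_2) + 2·(-0.2)·(0.5)·Cov(D_1,D_2)
= 0.04·0.05 + 0.25·0.09 + -0.2·0.06 = 0.0125

0.013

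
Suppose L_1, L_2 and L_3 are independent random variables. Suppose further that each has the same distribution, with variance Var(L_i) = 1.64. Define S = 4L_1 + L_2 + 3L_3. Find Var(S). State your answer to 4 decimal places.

By independence, Var(S) = (4)²Var(L_1) + (1)²Var(L_2) + (3)²Var(L_3)
= (4)²·1.64 + (1)²·1.64 + (3)²·1.64 = 42.64

42.6400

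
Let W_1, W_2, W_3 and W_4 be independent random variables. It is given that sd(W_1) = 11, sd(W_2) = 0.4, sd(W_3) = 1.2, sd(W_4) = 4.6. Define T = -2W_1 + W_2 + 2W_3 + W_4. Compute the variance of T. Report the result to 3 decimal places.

Var(W_1) = 121, Var(W_2) = 0.16, Var(W_3) = 1.44, Var(W_4) = 21.16
By independence, Var(T) = (-2)²Var(W_1) + (1)²Var(W_2) + (2)²Var(W_3) + (1)²Var(W_4)
= (-2)²·121 + (1)²·0.16 + (2)²·1.44 + (1)²·21.16 = 511.08

511.080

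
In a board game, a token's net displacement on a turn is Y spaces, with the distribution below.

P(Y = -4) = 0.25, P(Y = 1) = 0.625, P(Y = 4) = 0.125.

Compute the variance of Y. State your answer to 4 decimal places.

6.6094

E[Y] = (-4)(0.25) + (1)(0.625) + (4)(0.125) = 0.125
E[Y²] = (-4)²(0.25) + (1)²(0.625) + (4)²(0.125) = 6.625
Var(Y) = E[Y²] − (E[Y])² = 6.625 − (0.125)² = 6.609375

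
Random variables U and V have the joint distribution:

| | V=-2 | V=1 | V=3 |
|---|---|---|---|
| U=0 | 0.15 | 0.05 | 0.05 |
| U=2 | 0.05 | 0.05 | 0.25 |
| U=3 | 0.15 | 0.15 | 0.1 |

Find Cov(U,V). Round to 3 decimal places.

E[U] = 1.9,  E[V] = 0.75
E[UV] = 1.85
Cov(U,V) = E[UV] − E[U]E[V] = 1.85 − (1.9)(0.75) = 0.425

0.425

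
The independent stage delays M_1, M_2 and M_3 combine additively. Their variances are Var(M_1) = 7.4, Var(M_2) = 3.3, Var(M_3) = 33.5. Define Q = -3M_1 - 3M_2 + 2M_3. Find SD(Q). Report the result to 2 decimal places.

15.18

By independence, Var(Q) = (-3)²Var(M_1) + (-3)²Var(M_2) + (2)²Var(M_3)
= (-3)²·7.4 + (-3)²·3.3 + (2)²·33.5 = 230.3
SD(Q) = √230.3 ≈ 15.18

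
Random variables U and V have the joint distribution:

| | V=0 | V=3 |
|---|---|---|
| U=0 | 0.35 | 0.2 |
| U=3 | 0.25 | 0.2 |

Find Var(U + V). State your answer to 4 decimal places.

E[U] = 1.35,  E[V] = 1.2,  E[UV] = 1.8
Var(U) = 4.05 − (1.35)² = 2.2275;  Var(V) = 3.6 − (1.2)² = 2.16
Cov(U,V) = 1.8 − (1.35)(1.2) = 0.18
Var(U + V) = (1)²·2.2275 + (1)²·2.16 + 2·(1)·(1)·0.18 = 4.7475

4.7475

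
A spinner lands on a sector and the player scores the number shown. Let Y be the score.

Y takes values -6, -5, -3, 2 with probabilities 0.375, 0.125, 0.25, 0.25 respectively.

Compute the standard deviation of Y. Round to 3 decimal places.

E[Y] = (-6)(0.375) + (-5)(0.125) + (-3)(0.25) + (2)(0.25) = -3.125
E[Y²] = (-6)²(0.375) + (-5)²(0.125) + (-3)²(0.25) + (2)²(0.25) = 19.875
Var(Y) = E[Y²] − (E[Y])² = 19.875 − (-3.125)² = 10.109375
σ(Y) = √10.109375 ≈ 3.180

3.180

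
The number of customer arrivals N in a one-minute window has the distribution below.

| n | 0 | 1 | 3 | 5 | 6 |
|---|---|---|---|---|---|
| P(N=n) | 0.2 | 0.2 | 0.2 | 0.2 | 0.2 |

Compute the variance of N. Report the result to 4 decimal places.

5.2000

E[N] = (0)(0.2) + (1)(0.2) + (3)(0.2) + (5)(0.2) + (6)(0.2) = 3
E[N²] = (0)²(0.2) + (1)²(0.2) + (3)²(0.2) + (5)²(0.2) + (6)²(0.2) = 14.2
V(N) = E[N²] − (E[N])² = 14.2 − (3)² = 5.2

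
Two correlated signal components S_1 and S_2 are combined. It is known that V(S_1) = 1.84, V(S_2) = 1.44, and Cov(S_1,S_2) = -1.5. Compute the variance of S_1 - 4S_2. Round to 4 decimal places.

36.8800

V(S_1 - 4S_2) = (1)²·V(S_1) + (-4)²·V(S_2) + 2·(1)·(-4)·Cov(S_1,S_2)
= 1·1.84 + 16·1.44 + -8·-1.5 = 36.88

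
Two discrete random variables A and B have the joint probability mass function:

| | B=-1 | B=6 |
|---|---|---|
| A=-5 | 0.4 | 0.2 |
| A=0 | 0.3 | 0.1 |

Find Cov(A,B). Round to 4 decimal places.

-0.7000

E[A] = -3,  E[B] = 1.1
E[AB] = -4
Cov(A,B) = E[AB] − E[A]E[B] = -4 − (-3)(1.1) = -0.7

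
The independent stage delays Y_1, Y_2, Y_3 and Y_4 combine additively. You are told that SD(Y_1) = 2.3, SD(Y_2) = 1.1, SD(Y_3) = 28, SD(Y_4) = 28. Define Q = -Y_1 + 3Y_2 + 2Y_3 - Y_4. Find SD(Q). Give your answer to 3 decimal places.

62.739

var(Y_1) = 5.29, var(Y_2) = 1.21, var(Y_3) = 784, var(Y_4) = 784
By independence, var(Q) = (-1)²var(Y_1) + (3)²var(Y_2) + (2)²var(Y_3) + (-1)²var(Y_4)
= (-1)²·5.29 + (3)²·1.21 + (2)²·784 + (-1)²·784 = 3936.18
SD(Q) = √3936.18 ≈ 62.739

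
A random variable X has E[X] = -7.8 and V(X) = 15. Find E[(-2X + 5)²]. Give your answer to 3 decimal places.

E[-2X + 5] = -2·-7.8 + 5 = 20.6
V(-2X + 5) = (-2)²·15 = 60
E[(-2X + 5)²] = V((-2X + 5)) + (E[(-2X + 5)])² = 60 + (20.6)² = 484.36

484.360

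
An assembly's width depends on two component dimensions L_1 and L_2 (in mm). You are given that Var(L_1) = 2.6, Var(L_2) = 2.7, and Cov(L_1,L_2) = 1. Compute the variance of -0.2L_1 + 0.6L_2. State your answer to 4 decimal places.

Var(-0.2L_1 + 0.6L_2) = (-0.2)²·Var(L_1) + (0.6)²·Var(L_2) + 2·(-0.2)·(0.6)·Cov(L_1,L_2)
= 0.04·2.6 + 0.36·2.7 + -0.24·1 = 0.836

0.8360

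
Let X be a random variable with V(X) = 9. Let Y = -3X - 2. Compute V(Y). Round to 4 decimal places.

81.0000

V(-3X - 2) = (-3)²·V(X) = 9·9 = 81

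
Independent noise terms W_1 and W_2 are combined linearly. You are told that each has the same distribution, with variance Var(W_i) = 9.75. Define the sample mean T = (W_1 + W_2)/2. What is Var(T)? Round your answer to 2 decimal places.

By independence, Var(T) = (0.5)²Var(W_1) + (0.5)²Var(W_2)
= (0.5)²·9.75 + (0.5)²·9.75 = 4.875

4.88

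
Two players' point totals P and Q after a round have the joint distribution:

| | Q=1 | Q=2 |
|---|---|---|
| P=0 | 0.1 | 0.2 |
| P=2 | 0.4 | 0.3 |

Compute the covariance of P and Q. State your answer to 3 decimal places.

-0.100

E[P] = 1.4,  E[Q] = 1.5
E[PQ] = 2
cov(P,Q) = E[PQ] − E[P]E[Q] = 2 − (1.4)(1.5) = -0.1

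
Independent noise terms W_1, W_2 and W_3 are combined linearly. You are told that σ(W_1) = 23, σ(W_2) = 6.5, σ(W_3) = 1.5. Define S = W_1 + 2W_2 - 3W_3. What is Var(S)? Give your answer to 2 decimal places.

718.25

Var(W_1) = 529, Var(W_2) = 42.25, Var(W_3) = 2.25
By independence, Var(S) = (1)²Var(W_1) + (2)²Var(W_2) + (-3)²Var(W_3)
= (1)²·529 + (2)²·42.25 + (-3)²·2.25 = 718.25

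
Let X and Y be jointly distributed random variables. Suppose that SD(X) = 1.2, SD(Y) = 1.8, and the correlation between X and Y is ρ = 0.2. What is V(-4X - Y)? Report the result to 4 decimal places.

29.7360

V(X) = (1.2)² = 1.44;  V(Y) = (1.8)² = 3.24
cov(X,Y) = ρ·SD(X)·SD(Y) = 0.2·1.2·1.8 = 0.432
V(-4X - Y) = (-4)²·V(X) + (-1)²·V(Y) + 2·(-4)·(-1)·cov(X,Y)
= 16·1.44 + 1·3.24 + 8·0.432 = 29.736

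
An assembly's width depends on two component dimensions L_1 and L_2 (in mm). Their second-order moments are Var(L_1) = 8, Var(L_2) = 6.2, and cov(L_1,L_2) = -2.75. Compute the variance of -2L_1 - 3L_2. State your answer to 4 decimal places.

54.8000

Var(-2L_1 - 3L_2) = (-2)²·Var(L_1) + (-3)²·Var(L_2) + 2·(-2)·(-3)·cov(L_1,L_2)
= 4·8 + 9·6.2 + 12·-2.75 = 54.8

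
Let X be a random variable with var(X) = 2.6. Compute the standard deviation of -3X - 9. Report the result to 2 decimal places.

var(-3X - 9) = (-3)²·2.6 = 23.4
σ(-3X - 9) = √23.4 ≈ 4.84

4.84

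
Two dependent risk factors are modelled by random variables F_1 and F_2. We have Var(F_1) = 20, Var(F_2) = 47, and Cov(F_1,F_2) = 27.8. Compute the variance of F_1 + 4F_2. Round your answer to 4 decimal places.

Var(F_1 + 4F_2) = (1)²·Var(F_1) + (4)²·Var(F_2) + 2·(1)·(4)·Cov(F_1,F_2)
= 1·20 + 16·47 + 8·27.8 = 994.4

994.4000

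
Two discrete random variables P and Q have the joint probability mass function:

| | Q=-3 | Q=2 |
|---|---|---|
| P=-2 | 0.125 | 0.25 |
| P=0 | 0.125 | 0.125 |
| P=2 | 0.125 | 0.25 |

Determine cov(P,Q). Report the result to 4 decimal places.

0.0000

E[P] = 0,  E[Q] = 0.125
E[PQ] = 0
cov(P,Q) = E[PQ] − E[P]E[Q] = 0 − (0)(0.125) = 0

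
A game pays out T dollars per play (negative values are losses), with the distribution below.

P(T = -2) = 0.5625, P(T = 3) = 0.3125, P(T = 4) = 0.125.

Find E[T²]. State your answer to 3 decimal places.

7.063

E[T²] = (-2)²(0.5625) + (3)²(0.3125) + (4)²(0.125) = 7.0625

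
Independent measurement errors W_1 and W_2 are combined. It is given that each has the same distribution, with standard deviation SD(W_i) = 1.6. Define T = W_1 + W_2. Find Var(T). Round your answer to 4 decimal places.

Var(W_i) = (1.6)² = 2.56
By independence, Var(T) = (1)²Var(W_1) + (1)²Var(W_2)
= (1)²·2.56 + (1)²·2.56 = 5.12

5.1200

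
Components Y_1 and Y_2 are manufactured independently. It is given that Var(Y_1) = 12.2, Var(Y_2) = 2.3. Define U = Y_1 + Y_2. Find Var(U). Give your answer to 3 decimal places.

14.500

By independence, Var(U) = (1)²Var(Y_1) + (1)²Var(Y_2)
= (1)²·12.2 + (1)²·2.3 = 14.5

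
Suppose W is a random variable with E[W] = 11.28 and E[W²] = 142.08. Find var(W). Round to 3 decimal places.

var(W) = 142.08 − (11.28)² = 14.8416

14.842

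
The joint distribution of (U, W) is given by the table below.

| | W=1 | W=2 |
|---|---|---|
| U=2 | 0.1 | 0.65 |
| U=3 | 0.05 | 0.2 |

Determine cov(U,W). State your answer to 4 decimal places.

E[U] = 2.25,  E[W] = 1.85
E[UW] = 4.15
cov(U,W) = E[UW] − E[U]E[W] = 4.15 − (2.25)(1.85) = -0.0125

-0.0125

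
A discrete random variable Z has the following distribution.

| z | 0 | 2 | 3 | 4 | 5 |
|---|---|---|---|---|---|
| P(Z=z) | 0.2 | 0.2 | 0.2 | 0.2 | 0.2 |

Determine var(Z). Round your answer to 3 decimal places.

E[Z] = (0)(0.2) + (2)(0.2) + (3)(0.2) + (4)(0.2) + (5)(0.2) = 2.8
E[Z²] = (0)²(0.2) + (2)²(0.2) + (3)²(0.2) + (4)²(0.2) + (5)²(0.2) = 10.8
var(Z) = E[Z²] − (E[Z])² = 10.8 − (2.8)² = 2.96

2.960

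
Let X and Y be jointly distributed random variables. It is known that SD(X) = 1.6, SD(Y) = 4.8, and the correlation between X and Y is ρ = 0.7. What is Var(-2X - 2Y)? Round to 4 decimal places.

145.4080

Var(X) = (1.6)² = 2.56;  Var(Y) = (4.8)² = 23.04
Cov(X,Y) = ρ·SD(X)·SD(Y) = 0.7·1.6·4.8 = 5.376
Var(-2X - 2Y) = (-2)²·Var(X) + (-2)²·Var(Y) + 2·(-2)·(-2)·Cov(X,Y)
= 4·2.56 + 4·23.04 + 8·5.376 = 145.408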